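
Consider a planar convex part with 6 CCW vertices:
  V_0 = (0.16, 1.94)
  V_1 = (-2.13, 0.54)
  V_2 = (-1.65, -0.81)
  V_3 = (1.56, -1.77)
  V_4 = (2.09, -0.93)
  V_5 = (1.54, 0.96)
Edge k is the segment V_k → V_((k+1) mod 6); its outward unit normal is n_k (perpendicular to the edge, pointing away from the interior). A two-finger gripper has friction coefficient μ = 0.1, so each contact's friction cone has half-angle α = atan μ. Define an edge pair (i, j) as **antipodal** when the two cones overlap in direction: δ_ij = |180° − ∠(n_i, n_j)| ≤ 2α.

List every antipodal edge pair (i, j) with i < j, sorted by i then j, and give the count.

α = atan 0.1 = 5.71°;  2α = 11.42°
n_0 = (-0.5216, +0.8532)
n_1 = (-0.9422, -0.3350)
n_2 = (-0.2865, -0.9581)
n_3 = (+0.8457, -0.5336)
n_4 = (+0.9602, +0.2794)
n_5 = (+0.5790, +0.8153)
  (0,1): δ = 101.87°  ·
  (0,2): δ = 48.09°  ·
  (0,3): δ = 26.31°  ·
  (0,4): δ = 74.79°  ·
  (0,5): δ = 113.18°  ·
  (1,2): δ = 126.22°  ·
  (1,3): δ = 51.82°  ·
  (1,4): δ = 3.35°  ✓
  (1,5): δ = 35.05°  ·
  (2,3): δ = 105.60°  ·
  (2,4): δ = 57.12°  ·
  (2,5): δ = 18.73°  ·
  (3,4): δ = 131.52°  ·
  (3,5): δ = 93.13°  ·
  (4,5): δ = 141.61°  ·
antipodal pairs: 1

count = 1; pairs: (1,4)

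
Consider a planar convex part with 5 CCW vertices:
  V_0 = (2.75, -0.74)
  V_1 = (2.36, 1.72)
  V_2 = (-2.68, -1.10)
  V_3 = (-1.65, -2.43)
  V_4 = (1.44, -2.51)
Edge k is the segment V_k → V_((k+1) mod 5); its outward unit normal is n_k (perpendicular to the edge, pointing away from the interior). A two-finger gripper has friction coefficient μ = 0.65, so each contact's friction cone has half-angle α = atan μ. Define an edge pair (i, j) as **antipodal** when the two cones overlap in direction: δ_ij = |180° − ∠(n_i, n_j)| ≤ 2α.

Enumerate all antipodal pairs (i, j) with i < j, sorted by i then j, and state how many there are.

α = atan 0.65 = 33.02°;  2α = 66.05°
n_0 = (+0.9877, +0.1566)
n_1 = (-0.4883, +0.8727)
n_2 = (-0.7906, -0.6123)
n_3 = (-0.0259, -0.9997)
n_4 = (+0.8038, -0.5949)
  (0,1): δ = 69.78°  ·
  (0,2): δ = 28.75°  ✓
  (0,3): δ = 79.51°  ·
  (0,4): δ = 134.49°  ·
  (1,2): δ = 81.47°  ·
  (1,3): δ = 30.71°  ✓
  (1,4): δ = 24.27°  ✓
  (2,3): δ = 129.24°  ·
  (2,4): δ = 74.26°  ·
  (3,4): δ = 125.02°  ·
antipodal pairs: 3

count = 3; pairs: (0,2), (1,3), (1,4)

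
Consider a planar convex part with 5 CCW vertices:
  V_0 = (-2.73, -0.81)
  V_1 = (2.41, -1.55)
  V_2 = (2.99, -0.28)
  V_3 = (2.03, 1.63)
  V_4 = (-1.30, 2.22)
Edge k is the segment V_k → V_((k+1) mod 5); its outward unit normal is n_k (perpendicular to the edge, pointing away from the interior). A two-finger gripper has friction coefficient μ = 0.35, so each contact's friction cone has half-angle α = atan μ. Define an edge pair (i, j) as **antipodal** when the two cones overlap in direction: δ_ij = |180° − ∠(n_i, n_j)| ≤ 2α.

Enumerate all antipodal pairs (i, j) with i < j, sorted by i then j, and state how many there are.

count = 2; pairs: (0,3), (1,4)

α = atan 0.35 = 19.29°;  2α = 38.58°
n_0 = (-0.1425, -0.9898)
n_1 = (+0.9096, -0.4154)
n_2 = (+0.8935, +0.4491)
n_3 = (+0.1745, +0.9847)
n_4 = (-0.9043, +0.4268)
  (0,1): δ = 106.35°  ·
  (0,2): δ = 55.12°  ·
  (0,3): δ = 1.85°  ✓
  (0,4): δ = 72.93°  ·
  (1,2): δ = 128.77°  ·
  (1,3): δ = 75.50°  ·
  (1,4): δ = 0.72°  ✓
  (2,3): δ = 126.73°  ·
  (2,4): δ = 51.95°  ·
  (3,4): δ = 105.22°  ·
antipodal pairs: 2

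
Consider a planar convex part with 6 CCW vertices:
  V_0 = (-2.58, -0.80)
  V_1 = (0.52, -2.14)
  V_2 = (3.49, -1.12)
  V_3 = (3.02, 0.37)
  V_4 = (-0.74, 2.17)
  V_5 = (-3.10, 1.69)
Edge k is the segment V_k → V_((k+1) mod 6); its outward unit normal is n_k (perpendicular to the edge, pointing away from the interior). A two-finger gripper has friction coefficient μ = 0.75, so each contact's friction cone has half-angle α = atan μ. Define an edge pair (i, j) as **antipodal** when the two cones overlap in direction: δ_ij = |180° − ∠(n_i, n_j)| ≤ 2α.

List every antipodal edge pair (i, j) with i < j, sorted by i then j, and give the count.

α = atan 0.75 = 36.87°;  2α = 73.74°
n_0 = (-0.3968, -0.9179)
n_1 = (+0.3248, -0.9458)
n_2 = (+0.9537, +0.3008)
n_3 = (+0.4318, +0.9020)
n_4 = (-0.1993, +0.9799)
n_5 = (-0.9789, -0.2044)
  (0,1): δ = 137.67°  ·
  (0,2): δ = 49.12°  ✓
  (0,3): δ = 2.20°  ✓
  (0,4): δ = 34.87°  ✓
  (0,5): δ = 125.17°  ·
  (1,2): δ = 91.45°  ·
  (1,3): δ = 44.54°  ✓
  (1,4): δ = 7.46°  ✓
  (1,5): δ = 82.84°  ·
  (2,3): δ = 133.09°  ·
  (2,4): δ = 96.01°  ·
  (2,5): δ = 5.71°  ✓
  (3,4): δ = 142.92°  ·
  (3,5): δ = 52.62°  ✓
  (4,5): δ = 89.70°  ·
antipodal pairs: 7

count = 7; pairs: (0,2), (0,3), (0,4), (1,3), (1,4), (2,5), (3,5)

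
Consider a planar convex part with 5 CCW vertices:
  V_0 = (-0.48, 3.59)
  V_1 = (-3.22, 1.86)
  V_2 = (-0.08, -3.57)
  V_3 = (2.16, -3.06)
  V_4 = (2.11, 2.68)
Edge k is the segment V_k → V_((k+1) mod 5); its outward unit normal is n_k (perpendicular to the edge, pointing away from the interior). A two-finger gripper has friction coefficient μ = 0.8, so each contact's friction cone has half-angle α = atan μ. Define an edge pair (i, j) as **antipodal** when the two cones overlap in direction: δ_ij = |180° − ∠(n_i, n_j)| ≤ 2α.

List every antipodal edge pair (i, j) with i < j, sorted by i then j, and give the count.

count = 5; pairs: (0,2), (0,3), (1,3), (1,4), (2,4)

α = atan 0.8 = 38.66°;  2α = 77.32°
n_0 = (-0.5339, +0.8456)
n_1 = (-0.8657, -0.5006)
n_2 = (+0.2220, -0.9750)
n_3 = (+1.0000, +0.0087)
n_4 = (+0.3315, +0.9435)
  (0,1): δ = 92.23°  ·
  (0,2): δ = 19.44°  ✓
  (0,3): δ = 58.23°  ✓
  (0,4): δ = 128.37°  ·
  (1,2): δ = 107.21°  ·
  (1,3): δ = 29.54°  ✓
  (1,4): δ = 40.60°  ✓
  (2,3): δ = 102.33°  ·
  (2,4): δ = 32.19°  ✓
  (3,4): δ = 109.86°  ·
antipodal pairs: 5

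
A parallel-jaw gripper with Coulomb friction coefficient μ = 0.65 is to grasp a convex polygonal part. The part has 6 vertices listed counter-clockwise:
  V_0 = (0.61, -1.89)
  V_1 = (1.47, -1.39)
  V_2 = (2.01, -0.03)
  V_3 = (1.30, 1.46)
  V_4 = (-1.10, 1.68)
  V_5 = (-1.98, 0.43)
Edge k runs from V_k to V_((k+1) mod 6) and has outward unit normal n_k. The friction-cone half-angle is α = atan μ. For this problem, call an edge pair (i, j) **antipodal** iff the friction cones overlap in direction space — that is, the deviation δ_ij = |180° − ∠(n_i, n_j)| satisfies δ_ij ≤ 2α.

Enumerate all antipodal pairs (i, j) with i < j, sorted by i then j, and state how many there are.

count = 6; pairs: (0,3), (0,4), (1,4), (2,4), (2,5), (3,5)

α = atan 0.65 = 33.02°;  2α = 66.05°
n_0 = (+0.5026, -0.8645)
n_1 = (+0.9294, -0.3690)
n_2 = (+0.9027, +0.4302)
n_3 = (+0.0913, +0.9958)
n_4 = (-0.8177, +0.5757)
n_5 = (-0.6672, -0.7449)
  (0,1): δ = 141.83°  ·
  (0,2): δ = 94.70°  ·
  (0,3): δ = 35.41°  ✓
  (0,4): δ = 24.68°  ✓
  (0,5): δ = 107.97°  ·
  (1,2): δ = 132.87°  ·
  (1,3): δ = 73.58°  ·
  (1,4): δ = 13.49°  ✓
  (1,5): δ = 69.80°  ·
  (2,3): δ = 120.72°  ·
  (2,4): δ = 60.62°  ✓
  (2,5): δ = 22.67°  ✓
  (3,4): δ = 119.91°  ·
  (3,5): δ = 36.62°  ✓
  (4,5): δ = 96.71°  ·
antipodal pairs: 6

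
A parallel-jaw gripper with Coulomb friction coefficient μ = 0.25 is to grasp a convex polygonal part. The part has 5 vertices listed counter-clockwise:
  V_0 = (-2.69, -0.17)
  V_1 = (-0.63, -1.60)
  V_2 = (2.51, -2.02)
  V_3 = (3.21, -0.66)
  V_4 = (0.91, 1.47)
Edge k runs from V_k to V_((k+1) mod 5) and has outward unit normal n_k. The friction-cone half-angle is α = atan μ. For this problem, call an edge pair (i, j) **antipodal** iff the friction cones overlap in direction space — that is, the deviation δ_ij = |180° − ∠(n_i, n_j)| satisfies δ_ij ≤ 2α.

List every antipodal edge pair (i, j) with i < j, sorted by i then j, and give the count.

α = atan 0.25 = 14.04°;  2α = 28.07°
n_0 = (-0.5702, -0.8215)
n_1 = (-0.1326, -0.9912)
n_2 = (+0.8891, -0.4576)
n_3 = (+0.6795, +0.7337)
n_4 = (-0.4146, +0.9100)
  (0,1): δ = 152.85°  ·
  (0,2): δ = 82.47°  ·
  (0,3): δ = 8.03°  ✓
  (0,4): δ = 59.26°  ·
  (1,2): δ = 109.62°  ·
  (1,3): δ = 35.18°  ·
  (1,4): δ = 32.11°  ·
  (2,3): δ = 105.57°  ·
  (2,4): δ = 38.27°  ·
  (3,4): δ = 112.71°  ·
antipodal pairs: 1

count = 1; pairs: (0,3)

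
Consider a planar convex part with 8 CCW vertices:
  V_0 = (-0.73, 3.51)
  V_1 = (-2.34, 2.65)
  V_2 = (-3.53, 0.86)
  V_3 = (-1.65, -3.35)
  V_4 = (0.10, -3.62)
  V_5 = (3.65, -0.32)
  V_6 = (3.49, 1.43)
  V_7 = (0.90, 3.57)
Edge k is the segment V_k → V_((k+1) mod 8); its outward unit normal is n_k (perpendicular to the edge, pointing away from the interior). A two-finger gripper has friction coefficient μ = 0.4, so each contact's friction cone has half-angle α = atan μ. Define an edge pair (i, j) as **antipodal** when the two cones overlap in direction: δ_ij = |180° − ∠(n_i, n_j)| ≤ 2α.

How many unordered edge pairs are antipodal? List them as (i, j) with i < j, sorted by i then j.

α = atan 0.4 = 21.80°;  2α = 43.60°
n_0 = (-0.4712, +0.8820)
n_1 = (-0.8328, +0.5536)
n_2 = (-0.9131, -0.4077)
n_3 = (-0.1525, -0.9883)
n_4 = (+0.6808, -0.7324)
n_5 = (+0.9958, +0.0910)
n_6 = (+0.6370, +0.7709)
n_7 = (-0.0368, +0.9993)
  (0,1): δ = 151.73°  ·
  (0,2): δ = 94.05°  ·
  (0,3): δ = 36.88°  ✓
  (0,4): δ = 14.80°  ✓
  (0,5): δ = 67.11°  ·
  (0,6): δ = 112.33°  ·
  (0,7): δ = 154.00°  ·
  (1,2): δ = 122.32°  ·
  (1,3): δ = 65.15°  ·
  (1,4): δ = 13.47°  ✓
  (1,5): δ = 38.84°  ✓
  (1,6): δ = 84.05°  ·
  (1,7): δ = 125.72°  ·
  (2,3): δ = 122.83°  ·
  (2,4): δ = 71.15°  ·
  (2,5): δ = 18.84°  ✓
  (2,6): δ = 26.37°  ✓
  (2,7): δ = 68.04°  ·
  (3,4): δ = 128.32°  ·
  (3,5): δ = 76.01°  ·
  (3,6): δ = 30.79°  ✓
  (3,7): δ = 10.88°  ✓
  (4,5): δ = 127.69°  ·
  (4,6): δ = 82.48°  ·
  (4,7): δ = 40.80°  ✓
  (5,6): δ = 134.79°  ·
  (5,7): δ = 93.12°  ·
  (6,7): δ = 138.33°  ·
antipodal pairs: 9

count = 9; pairs: (0,3), (0,4), (1,4), (1,5), (2,5), (2,6), (3,6), (3,7), (4,7)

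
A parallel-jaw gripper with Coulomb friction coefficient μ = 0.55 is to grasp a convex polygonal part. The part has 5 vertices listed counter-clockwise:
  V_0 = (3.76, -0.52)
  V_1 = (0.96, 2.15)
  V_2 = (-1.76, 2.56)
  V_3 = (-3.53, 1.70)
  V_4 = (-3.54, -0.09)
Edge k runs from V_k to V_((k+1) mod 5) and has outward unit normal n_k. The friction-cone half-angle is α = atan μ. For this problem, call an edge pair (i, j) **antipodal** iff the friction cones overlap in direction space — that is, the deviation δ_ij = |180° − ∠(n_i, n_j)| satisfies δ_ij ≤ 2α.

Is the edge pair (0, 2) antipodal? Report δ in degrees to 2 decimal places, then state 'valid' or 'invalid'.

δ = 110.45°, invalid

α = atan 0.55 = 28.81°;  2α = 57.62°
edge 0: e_0 = (-2.80, +2.67);  n_0 = (+0.6901, +0.7237)
edge 2: e_2 = (-1.77, -0.86);  n_2 = (-0.4370, +0.8995)
∠(n_0, n_2) = 69.55°
δ = |180° − 69.55°| = 110.45°
110.45° > 2α = 57.62°  →  invalid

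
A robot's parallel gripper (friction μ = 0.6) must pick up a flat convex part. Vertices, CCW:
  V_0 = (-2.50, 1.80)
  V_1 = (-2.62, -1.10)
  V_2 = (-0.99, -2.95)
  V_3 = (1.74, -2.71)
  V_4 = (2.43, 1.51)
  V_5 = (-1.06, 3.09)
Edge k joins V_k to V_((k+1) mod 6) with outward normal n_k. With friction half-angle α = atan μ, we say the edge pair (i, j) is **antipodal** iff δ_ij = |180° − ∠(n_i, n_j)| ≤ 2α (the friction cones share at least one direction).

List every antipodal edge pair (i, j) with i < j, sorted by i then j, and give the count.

count = 6; pairs: (0,3), (1,3), (1,4), (2,4), (2,5), (3,5)

α = atan 0.6 = 30.96°;  2α = 61.93°
n_0 = (-0.9991, +0.0413)
n_1 = (-0.7503, -0.6611)
n_2 = (+0.0876, -0.9962)
n_3 = (+0.9869, -0.1614)
n_4 = (+0.4124, +0.9110)
n_5 = (-0.6672, +0.7448)
  (0,1): δ = 136.25°  ·
  (0,2): δ = 82.61°  ·
  (0,3): δ = 6.92°  ✓
  (0,4): δ = 68.01°  ·
  (0,5): δ = 134.22°  ·
  (1,2): δ = 126.36°  ·
  (1,3): δ = 50.67°  ✓
  (1,4): δ = 24.26°  ✓
  (1,5): δ = 90.47°  ·
  (2,3): δ = 104.31°  ·
  (2,4): δ = 29.38°  ✓
  (2,5): δ = 36.83°  ✓
  (3,4): δ = 105.07°  ·
  (3,5): δ = 38.86°  ✓
  (4,5): δ = 113.79°  ·
antipodal pairs: 6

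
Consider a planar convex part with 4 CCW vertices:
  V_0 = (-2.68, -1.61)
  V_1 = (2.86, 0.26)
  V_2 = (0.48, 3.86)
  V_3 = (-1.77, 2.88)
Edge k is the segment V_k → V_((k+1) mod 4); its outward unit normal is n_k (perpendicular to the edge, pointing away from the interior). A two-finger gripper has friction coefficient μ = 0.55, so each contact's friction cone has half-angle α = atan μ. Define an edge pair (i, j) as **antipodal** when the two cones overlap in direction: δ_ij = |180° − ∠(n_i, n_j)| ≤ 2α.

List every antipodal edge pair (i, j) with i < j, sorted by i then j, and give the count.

α = atan 0.55 = 28.81°;  2α = 57.62°
n_0 = (+0.3198, -0.9475)
n_1 = (+0.8342, +0.5515)
n_2 = (-0.3993, +0.9168)
n_3 = (-0.9801, +0.1986)
  (0,1): δ = 75.18°  ·
  (0,2): δ = 4.88°  ✓
  (0,3): δ = 59.89°  ·
  (1,2): δ = 99.93°  ·
  (1,3): δ = 44.93°  ✓
  (2,3): δ = 124.99°  ·
antipodal pairs: 2

count = 2; pairs: (0,2), (1,3)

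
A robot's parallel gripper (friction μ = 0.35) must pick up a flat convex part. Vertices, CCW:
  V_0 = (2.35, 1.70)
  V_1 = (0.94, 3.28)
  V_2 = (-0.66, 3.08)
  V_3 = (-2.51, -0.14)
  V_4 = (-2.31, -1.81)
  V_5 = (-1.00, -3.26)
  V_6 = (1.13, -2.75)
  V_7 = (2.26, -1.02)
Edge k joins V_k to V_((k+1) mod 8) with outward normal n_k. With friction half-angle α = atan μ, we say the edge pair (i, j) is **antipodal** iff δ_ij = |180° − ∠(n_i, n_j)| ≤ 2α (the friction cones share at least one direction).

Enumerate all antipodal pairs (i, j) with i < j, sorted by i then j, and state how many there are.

α = atan 0.35 = 19.29°;  2α = 38.58°
n_0 = (+0.7461, +0.6658)
n_1 = (-0.1240, +0.9923)
n_2 = (-0.8671, +0.4982)
n_3 = (-0.9929, -0.1189)
n_4 = (-0.7420, -0.6704)
n_5 = (+0.2329, -0.9725)
n_6 = (+0.8372, -0.5469)
n_7 = (+0.9995, -0.0331)
  (0,1): δ = 124.62°  ·
  (0,2): δ = 71.62°  ·
  (0,3): δ = 34.92°  ✓
  (0,4): δ = 0.35°  ✓
  (0,5): δ = 61.72°  ·
  (0,6): δ = 105.10°  ·
  (0,7): δ = 136.36°  ·
  (1,2): δ = 127.00°  ·
  (1,3): δ = 90.30°  ·
  (1,4): δ = 55.03°  ·
  (1,5): δ = 6.34°  ✓
  (1,6): δ = 49.72°  ·
  (1,7): δ = 80.98°  ·
  (2,3): δ = 143.29°  ·
  (2,4): δ = 108.02°  ·
  (2,5): δ = 46.66°  ·
  (2,6): δ = 3.27°  ✓
  (2,7): δ = 27.98°  ✓
  (3,4): δ = 144.73°  ·
  (3,5): δ = 83.36°  ·
  (3,6): δ = 39.98°  ·
  (3,7): δ = 8.72°  ✓
  (4,5): δ = 118.63°  ·
  (4,6): δ = 75.25°  ·
  (4,7): δ = 43.99°  ·
  (5,6): δ = 136.62°  ·
  (5,7): δ = 105.36°  ·
  (6,7): δ = 148.74°  ·
antipodal pairs: 6

count = 6; pairs: (0,3), (0,4), (1,5), (2,6), (2,7), (3,7)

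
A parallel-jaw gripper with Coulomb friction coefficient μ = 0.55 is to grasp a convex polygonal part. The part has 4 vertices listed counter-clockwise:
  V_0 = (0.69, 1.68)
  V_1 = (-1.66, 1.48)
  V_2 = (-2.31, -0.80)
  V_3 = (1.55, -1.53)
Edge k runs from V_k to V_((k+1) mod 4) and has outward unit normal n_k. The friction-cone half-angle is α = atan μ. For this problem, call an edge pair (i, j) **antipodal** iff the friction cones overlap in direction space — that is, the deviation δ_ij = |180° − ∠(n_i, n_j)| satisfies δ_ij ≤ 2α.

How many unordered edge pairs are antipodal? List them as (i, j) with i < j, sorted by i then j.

count = 2; pairs: (0,2), (1,3)

α = atan 0.55 = 28.81°;  2α = 57.62°
n_0 = (-0.0848, +0.9964)
n_1 = (-0.9617, +0.2742)
n_2 = (-0.1858, -0.9826)
n_3 = (+0.9659, +0.2588)
  (0,1): δ = 110.78°  ·
  (0,2): δ = 15.57°  ✓
  (0,3): δ = 100.13°  ·
  (1,2): δ = 84.80°  ·
  (1,3): δ = 30.91°  ✓
  (2,3): δ = 64.29°  ·
antipodal pairs: 2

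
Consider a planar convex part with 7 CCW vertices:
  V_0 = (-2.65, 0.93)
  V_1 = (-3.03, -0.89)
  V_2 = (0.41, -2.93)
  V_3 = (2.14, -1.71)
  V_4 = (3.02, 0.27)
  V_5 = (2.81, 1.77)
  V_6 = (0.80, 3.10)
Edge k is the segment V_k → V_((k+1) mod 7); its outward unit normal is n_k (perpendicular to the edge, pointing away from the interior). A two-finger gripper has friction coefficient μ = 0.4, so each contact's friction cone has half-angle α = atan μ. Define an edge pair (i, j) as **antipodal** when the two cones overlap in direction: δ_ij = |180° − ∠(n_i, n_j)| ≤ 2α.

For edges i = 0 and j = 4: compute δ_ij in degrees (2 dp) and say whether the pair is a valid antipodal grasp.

δ = 19.76°, valid

α = atan 0.4 = 21.80°;  2α = 43.60°
edge 0: e_0 = (-0.38, -1.82);  n_0 = (-0.9789, +0.2044)
edge 4: e_4 = (-0.21, +1.50);  n_4 = (+0.9903, +0.1386)
∠(n_0, n_4) = 160.24°
δ = |180° − 160.24°| = 19.76°
19.76° ≤ 2α = 43.60°  →  valid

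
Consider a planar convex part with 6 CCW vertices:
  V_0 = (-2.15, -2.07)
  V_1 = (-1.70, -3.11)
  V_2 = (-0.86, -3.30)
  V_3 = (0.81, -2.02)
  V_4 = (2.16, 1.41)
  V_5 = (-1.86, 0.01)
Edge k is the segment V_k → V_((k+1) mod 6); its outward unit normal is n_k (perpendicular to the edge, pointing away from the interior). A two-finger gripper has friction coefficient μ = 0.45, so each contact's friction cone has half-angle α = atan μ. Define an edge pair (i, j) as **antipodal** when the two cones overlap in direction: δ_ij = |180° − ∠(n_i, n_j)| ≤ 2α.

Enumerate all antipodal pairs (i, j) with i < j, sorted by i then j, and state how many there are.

α = atan 0.45 = 24.23°;  2α = 48.46°
n_0 = (-0.9178, -0.3971)
n_1 = (-0.2206, -0.9754)
n_2 = (+0.6083, -0.7937)
n_3 = (+0.9305, -0.3662)
n_4 = (-0.3289, +0.9444)
n_5 = (-0.9904, +0.1381)
  (0,1): δ = 126.14°  ·
  (0,2): δ = 75.93°  ·
  (0,3): δ = 44.88°  ✓
  (0,4): δ = 85.80°  ·
  (0,5): δ = 148.67°  ·
  (1,2): δ = 129.79°  ·
  (1,3): δ = 98.74°  ·
  (1,4): δ = 31.95°  ✓
  (1,5): δ = 94.81°  ·
  (2,3): δ = 148.95°  ·
  (2,4): δ = 18.27°  ✓
  (2,5): δ = 44.59°  ✓
  (3,4): δ = 49.31°  ·
  (3,5): δ = 13.55°  ✓
  (4,5): δ = 117.14°  ·
antipodal pairs: 5

count = 5; pairs: (0,3), (1,4), (2,4), (2,5), (3,5)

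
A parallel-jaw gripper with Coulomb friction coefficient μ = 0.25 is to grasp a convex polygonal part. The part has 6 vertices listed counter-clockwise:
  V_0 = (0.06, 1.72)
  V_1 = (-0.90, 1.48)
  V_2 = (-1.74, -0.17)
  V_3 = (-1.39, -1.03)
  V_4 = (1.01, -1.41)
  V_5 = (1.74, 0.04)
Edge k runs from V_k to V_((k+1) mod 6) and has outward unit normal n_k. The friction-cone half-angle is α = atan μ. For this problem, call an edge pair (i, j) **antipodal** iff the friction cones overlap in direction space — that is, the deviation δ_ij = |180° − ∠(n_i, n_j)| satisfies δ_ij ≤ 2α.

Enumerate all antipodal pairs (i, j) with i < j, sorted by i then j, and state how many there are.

count = 3; pairs: (0,3), (1,4), (2,5)

α = atan 0.25 = 14.04°;  2α = 28.07°
n_0 = (-0.2425, +0.9701)
n_1 = (-0.8912, +0.4537)
n_2 = (-0.9262, -0.3770)
n_3 = (-0.1564, -0.9877)
n_4 = (+0.8932, -0.4497)
n_5 = (+0.7071, +0.7071)
  (0,1): δ = 131.02°  ·
  (0,2): δ = 81.89°  ·
  (0,3): δ = 23.03°  ✓
  (0,4): δ = 49.24°  ·
  (0,5): δ = 120.96°  ·
  (1,2): δ = 130.87°  ·
  (1,3): δ = 72.02°  ·
  (1,4): δ = 0.26°  ✓
  (1,5): δ = 71.98°  ·
  (2,3): δ = 121.14°  ·
  (2,4): δ = 48.87°  ·
  (2,5): δ = 22.85°  ✓
  (3,4): δ = 107.73°  ·
  (3,5): δ = 36.00°  ·
  (4,5): δ = 108.28°  ·
antipodal pairs: 3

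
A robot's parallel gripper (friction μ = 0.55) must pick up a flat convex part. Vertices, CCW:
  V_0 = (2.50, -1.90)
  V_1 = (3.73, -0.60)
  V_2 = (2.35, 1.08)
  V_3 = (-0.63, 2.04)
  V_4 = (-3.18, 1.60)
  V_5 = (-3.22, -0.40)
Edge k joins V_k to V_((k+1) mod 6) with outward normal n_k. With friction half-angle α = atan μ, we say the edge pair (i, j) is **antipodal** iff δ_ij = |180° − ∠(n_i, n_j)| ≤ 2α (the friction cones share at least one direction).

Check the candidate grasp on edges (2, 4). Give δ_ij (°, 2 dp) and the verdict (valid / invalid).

δ = 73.29°, invalid

α = atan 0.55 = 28.81°;  2α = 57.62°
edge 2: e_2 = (-2.98, +0.96);  n_2 = (+0.3066, +0.9518)
edge 4: e_4 = (-0.04, -2.00);  n_4 = (-0.9998, +0.0200)
∠(n_2, n_4) = 106.71°
δ = |180° − 106.71°| = 73.29°
73.29° > 2α = 57.62°  →  invalid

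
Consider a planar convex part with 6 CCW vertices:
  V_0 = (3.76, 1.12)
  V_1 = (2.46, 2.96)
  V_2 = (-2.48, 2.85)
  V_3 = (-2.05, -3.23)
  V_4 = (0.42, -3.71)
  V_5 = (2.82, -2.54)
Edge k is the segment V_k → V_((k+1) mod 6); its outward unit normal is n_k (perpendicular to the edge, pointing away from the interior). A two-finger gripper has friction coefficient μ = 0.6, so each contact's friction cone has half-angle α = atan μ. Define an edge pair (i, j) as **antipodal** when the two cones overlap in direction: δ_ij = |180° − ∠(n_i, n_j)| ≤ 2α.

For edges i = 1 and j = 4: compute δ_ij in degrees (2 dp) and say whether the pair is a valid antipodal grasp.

α = atan 0.6 = 30.96°;  2α = 61.93°
edge 1: e_1 = (-4.94, -0.11);  n_1 = (-0.0223, +0.9998)
edge 4: e_4 = (+2.40, +1.17);  n_4 = (+0.4382, -0.8989)
∠(n_1, n_4) = 155.29°
δ = |180° − 155.29°| = 24.71°
24.71° ≤ 2α = 61.93°  →  valid

δ = 24.71°, valid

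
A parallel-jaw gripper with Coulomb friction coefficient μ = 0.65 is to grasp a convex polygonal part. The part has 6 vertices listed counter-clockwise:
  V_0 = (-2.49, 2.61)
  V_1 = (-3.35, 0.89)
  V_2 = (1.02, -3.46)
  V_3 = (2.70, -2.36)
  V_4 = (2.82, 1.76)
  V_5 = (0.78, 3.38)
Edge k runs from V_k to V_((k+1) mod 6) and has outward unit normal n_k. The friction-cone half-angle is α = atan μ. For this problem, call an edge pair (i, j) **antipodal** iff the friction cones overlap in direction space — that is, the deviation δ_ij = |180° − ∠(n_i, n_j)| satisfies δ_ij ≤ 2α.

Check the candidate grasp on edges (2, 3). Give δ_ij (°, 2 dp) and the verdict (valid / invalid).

δ = 124.88°, invalid

α = atan 0.65 = 33.02°;  2α = 66.05°
edge 2: e_2 = (+1.68, +1.10);  n_2 = (+0.5478, -0.8366)
edge 3: e_3 = (+0.12, +4.12);  n_3 = (+0.9996, -0.0291)
∠(n_2, n_3) = 55.12°
δ = |180° − 55.12°| = 124.88°
124.88° > 2α = 66.05°  →  invalid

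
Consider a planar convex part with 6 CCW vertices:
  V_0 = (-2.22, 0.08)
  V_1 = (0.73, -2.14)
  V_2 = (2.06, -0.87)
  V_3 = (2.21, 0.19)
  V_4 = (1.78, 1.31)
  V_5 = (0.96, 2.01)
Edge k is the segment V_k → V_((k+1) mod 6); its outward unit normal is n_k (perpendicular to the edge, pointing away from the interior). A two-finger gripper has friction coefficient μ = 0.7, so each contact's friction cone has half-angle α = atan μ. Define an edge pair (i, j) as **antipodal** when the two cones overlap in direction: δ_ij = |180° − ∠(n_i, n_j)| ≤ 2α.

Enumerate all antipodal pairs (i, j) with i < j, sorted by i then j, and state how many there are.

count = 6; pairs: (0,2), (0,3), (0,4), (0,5), (1,5), (2,5)

α = atan 0.7 = 34.99°;  2α = 69.98°
n_0 = (-0.6013, -0.7990)
n_1 = (+0.6906, -0.7232)
n_2 = (+0.9901, -0.1401)
n_3 = (+0.9336, +0.3584)
n_4 = (+0.6493, +0.7606)
n_5 = (-0.5188, +0.8549)
  (0,1): δ = 99.36°  ·
  (0,2): δ = 61.09°  ✓
  (0,3): δ = 32.03°  ✓
  (0,4): δ = 3.52°  ✓
  (0,5): δ = 68.22°  ✓
  (1,2): δ = 141.73°  ·
  (1,3): δ = 112.67°  ·
  (1,4): δ = 84.16°  ·
  (1,5): δ = 12.42°  ✓
  (2,3): δ = 150.94°  ·
  (2,4): δ = 122.43°  ·
  (2,5): δ = 50.69°  ✓
  (3,4): δ = 151.49°  ·
  (3,5): δ = 79.75°  ·
  (4,5): δ = 108.26°  ·
antipodal pairs: 6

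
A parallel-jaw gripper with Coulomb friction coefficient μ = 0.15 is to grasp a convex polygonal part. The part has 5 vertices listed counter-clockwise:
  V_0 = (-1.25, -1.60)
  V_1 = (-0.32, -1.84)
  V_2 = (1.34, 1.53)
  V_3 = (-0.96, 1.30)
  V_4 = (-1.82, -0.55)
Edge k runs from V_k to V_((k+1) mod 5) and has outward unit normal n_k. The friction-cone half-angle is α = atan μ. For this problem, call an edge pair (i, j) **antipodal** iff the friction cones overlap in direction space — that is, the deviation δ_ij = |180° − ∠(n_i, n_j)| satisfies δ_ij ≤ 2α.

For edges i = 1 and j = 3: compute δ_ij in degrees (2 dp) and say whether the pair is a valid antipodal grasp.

δ = 1.29°, valid

α = atan 0.15 = 8.53°;  2α = 17.06°
edge 1: e_1 = (+1.66, +3.37);  n_1 = (+0.8971, -0.4419)
edge 3: e_3 = (-0.86, -1.85);  n_3 = (-0.9068, +0.4215)
∠(n_1, n_3) = 178.71°
δ = |180° − 178.71°| = 1.29°
1.29° ≤ 2α = 17.06°  →  valid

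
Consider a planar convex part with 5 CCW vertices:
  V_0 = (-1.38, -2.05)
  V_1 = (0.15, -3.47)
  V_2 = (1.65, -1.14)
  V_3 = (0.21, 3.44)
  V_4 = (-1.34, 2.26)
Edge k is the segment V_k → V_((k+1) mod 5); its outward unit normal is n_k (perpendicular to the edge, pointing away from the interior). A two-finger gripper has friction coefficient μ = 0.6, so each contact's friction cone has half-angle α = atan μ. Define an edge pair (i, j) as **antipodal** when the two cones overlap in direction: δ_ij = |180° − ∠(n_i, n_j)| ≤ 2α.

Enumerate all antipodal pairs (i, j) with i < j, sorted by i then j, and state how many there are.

count = 4; pairs: (0,2), (1,3), (1,4), (2,4)

α = atan 0.6 = 30.96°;  2α = 61.93°
n_0 = (-0.6803, -0.7330)
n_1 = (+0.8408, -0.5413)
n_2 = (+0.9540, +0.2999)
n_3 = (-0.6057, +0.7957)
n_4 = (-1.0000, +0.0093)
  (0,1): δ = 79.91°  ·
  (0,2): δ = 29.68°  ✓
  (0,3): δ = 80.15°  ·
  (0,4): δ = 132.33°  ·
  (1,2): δ = 129.77°  ·
  (1,3): δ = 19.95°  ✓
  (1,4): δ = 32.24°  ✓
  (2,3): δ = 70.17°  ·
  (2,4): δ = 17.99°  ✓
  (3,4): δ = 127.81°  ·
antipodal pairs: 4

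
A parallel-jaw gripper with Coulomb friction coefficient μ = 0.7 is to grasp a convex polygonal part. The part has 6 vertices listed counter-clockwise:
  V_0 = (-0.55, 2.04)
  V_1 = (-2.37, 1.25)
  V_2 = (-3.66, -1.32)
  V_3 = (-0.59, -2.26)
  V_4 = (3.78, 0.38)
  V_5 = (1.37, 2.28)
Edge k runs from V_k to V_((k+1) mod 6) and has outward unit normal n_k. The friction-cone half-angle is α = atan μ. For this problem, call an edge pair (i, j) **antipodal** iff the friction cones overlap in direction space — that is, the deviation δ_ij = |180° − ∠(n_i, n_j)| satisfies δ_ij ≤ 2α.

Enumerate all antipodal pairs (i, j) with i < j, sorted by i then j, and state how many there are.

α = atan 0.7 = 34.99°;  2α = 69.98°
n_0 = (-0.3982, +0.9173)
n_1 = (-0.8937, +0.4486)
n_2 = (-0.2928, -0.9562)
n_3 = (+0.5171, -0.8559)
n_4 = (+0.6191, +0.7853)
n_5 = (-0.1240, +0.9923)
  (0,1): δ = 140.12°  ·
  (0,2): δ = 40.49°  ✓
  (0,3): δ = 7.67°  ✓
  (0,4): δ = 118.28°  ·
  (0,5): δ = 163.66°  ·
  (1,2): δ = 80.37°  ·
  (1,3): δ = 32.21°  ✓
  (1,4): δ = 78.40°  ·
  (1,5): δ = 123.78°  ·
  (2,3): δ = 131.84°  ·
  (2,4): δ = 21.23°  ✓
  (2,5): δ = 24.15°  ✓
  (3,4): δ = 69.39°  ✓
  (3,5): δ = 24.01°  ✓
  (4,5): δ = 134.62°  ·
antipodal pairs: 7

count = 7; pairs: (0,2), (0,3), (1,3), (2,4), (2,5), (3,4), (3,5)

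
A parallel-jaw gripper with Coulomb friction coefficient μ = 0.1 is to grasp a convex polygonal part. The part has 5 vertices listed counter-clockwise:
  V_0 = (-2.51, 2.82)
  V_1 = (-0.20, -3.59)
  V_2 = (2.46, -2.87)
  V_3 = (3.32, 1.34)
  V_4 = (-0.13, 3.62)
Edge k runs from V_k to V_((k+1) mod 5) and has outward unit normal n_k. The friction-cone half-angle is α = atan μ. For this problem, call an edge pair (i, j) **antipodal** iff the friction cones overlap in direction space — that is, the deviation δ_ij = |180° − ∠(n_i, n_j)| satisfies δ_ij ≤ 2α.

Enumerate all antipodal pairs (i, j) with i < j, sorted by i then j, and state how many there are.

α = atan 0.1 = 5.71°;  2α = 11.42°
n_0 = (-0.9408, -0.3390)
n_1 = (+0.2613, -0.9653)
n_2 = (+0.9798, -0.2001)
n_3 = (+0.5513, +0.8343)
n_4 = (-0.3186, +0.9479)
  (0,1): δ = 94.67°  ·
  (0,2): δ = 31.36°  ·
  (0,3): δ = 36.72°  ·
  (0,4): δ = 88.76°  ·
  (1,2): δ = 116.69°  ·
  (1,3): δ = 48.61°  ·
  (1,4): δ = 3.43°  ✓
  (2,3): δ = 111.91°  ·
  (2,4): δ = 59.88°  ·
  (3,4): δ = 127.96°  ·
antipodal pairs: 1

count = 1; pairs: (1,4)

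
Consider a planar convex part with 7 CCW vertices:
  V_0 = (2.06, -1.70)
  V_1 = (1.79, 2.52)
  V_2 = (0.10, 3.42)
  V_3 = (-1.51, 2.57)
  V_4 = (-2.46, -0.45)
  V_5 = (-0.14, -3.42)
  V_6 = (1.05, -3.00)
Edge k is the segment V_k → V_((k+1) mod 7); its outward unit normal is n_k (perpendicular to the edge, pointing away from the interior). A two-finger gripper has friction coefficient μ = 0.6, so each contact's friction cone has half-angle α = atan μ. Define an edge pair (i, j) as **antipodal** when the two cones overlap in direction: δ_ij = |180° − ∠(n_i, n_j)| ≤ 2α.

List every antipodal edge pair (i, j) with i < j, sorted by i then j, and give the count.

count = 8; pairs: (0,3), (0,4), (1,4), (1,5), (2,5), (2,6), (3,5), (3,6)

α = atan 0.6 = 30.96°;  2α = 61.93°
n_0 = (+0.9980, +0.0639)
n_1 = (+0.4700, +0.8826)
n_2 = (-0.4669, +0.8843)
n_3 = (-0.9539, +0.3001)
n_4 = (-0.7881, -0.6156)
n_5 = (+0.3328, -0.9430)
n_6 = (+0.7897, -0.6135)
  (0,1): δ = 121.70°  ·
  (0,2): δ = 65.83°  ·
  (0,3): δ = 21.12°  ✓
  (0,4): δ = 34.33°  ✓
  (0,5): δ = 105.78°  ·
  (0,6): δ = 138.49°  ·
  (1,2): δ = 124.13°  ·
  (1,3): δ = 79.42°  ·
  (1,4): δ = 23.97°  ✓
  (1,5): δ = 47.48°  ✓
  (1,6): δ = 80.19°  ·
  (2,3): δ = 135.29°  ·
  (2,4): δ = 79.84°  ·
  (2,5): δ = 8.39°  ✓
  (2,6): δ = 24.32°  ✓
  (3,4): δ = 124.54°  ·
  (3,5): δ = 53.10°  ✓
  (3,6): δ = 20.38°  ✓
  (4,5): δ = 108.55°  ·
  (4,6): δ = 75.84°  ·
  (5,6): δ = 147.28°  ·
antipodal pairs: 8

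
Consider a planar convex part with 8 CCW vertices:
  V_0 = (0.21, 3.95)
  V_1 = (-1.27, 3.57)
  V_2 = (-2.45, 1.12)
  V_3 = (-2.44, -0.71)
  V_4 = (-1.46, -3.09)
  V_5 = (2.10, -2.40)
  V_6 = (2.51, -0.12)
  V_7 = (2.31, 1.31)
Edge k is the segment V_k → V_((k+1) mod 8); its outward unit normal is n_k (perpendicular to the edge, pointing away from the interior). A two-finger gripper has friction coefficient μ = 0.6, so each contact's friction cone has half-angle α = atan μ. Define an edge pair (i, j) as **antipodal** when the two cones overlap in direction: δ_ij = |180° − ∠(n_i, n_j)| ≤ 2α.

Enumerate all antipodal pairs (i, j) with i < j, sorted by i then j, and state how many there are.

count = 10; pairs: (0,4), (1,4), (1,5), (1,6), (2,5), (2,6), (2,7), (3,5), (3,6), (3,7)

α = atan 0.6 = 30.96°;  2α = 61.93°
n_0 = (-0.2487, +0.9686)
n_1 = (-0.9009, +0.4339)
n_2 = (-1.0000, -0.0055)
n_3 = (-0.9247, -0.3807)
n_4 = (+0.1903, -0.9817)
n_5 = (+0.9842, -0.1770)
n_6 = (+0.9904, +0.1385)
n_7 = (+0.7826, +0.6225)
  (0,1): δ = 130.12°  ·
  (0,2): δ = 104.09°  ·
  (0,3): δ = 82.02°  ·
  (0,4): δ = 3.43°  ✓
  (0,5): δ = 65.41°  ·
  (0,6): δ = 83.56°  ·
  (0,7): δ = 114.10°  ·
  (1,2): δ = 153.97°  ·
  (1,3): δ = 131.90°  ·
  (1,4): δ = 53.31°  ✓
  (1,5): δ = 15.52°  ✓
  (1,6): δ = 33.68°  ✓
  (1,7): δ = 64.22°  ·
  (2,3): δ = 157.93°  ·
  (2,4): δ = 79.34°  ·
  (2,5): δ = 10.51°  ✓
  (2,6): δ = 7.65°  ✓
  (2,7): δ = 38.19°  ✓
  (3,4): δ = 101.41°  ·
  (3,5): δ = 32.57°  ✓
  (3,6): δ = 14.42°  ✓
  (3,7): δ = 16.12°  ✓
  (4,5): δ = 111.16°  ·
  (4,6): δ = 93.01°  ·
  (4,7): δ = 62.47°  ·
  (5,6): δ = 161.84°  ·
  (5,7): δ = 131.31°  ·
  (6,7): δ = 149.46°  ·
antipodal pairs: 10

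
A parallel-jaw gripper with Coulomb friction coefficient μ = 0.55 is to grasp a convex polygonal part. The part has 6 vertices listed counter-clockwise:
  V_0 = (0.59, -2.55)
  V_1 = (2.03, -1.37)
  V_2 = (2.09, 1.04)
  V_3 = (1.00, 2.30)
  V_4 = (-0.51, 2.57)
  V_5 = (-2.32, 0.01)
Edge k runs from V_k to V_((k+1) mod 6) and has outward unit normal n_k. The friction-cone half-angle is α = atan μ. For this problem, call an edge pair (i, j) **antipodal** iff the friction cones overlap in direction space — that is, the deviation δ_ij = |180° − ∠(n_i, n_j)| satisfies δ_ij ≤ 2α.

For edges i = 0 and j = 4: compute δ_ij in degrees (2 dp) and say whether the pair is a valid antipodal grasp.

α = atan 0.55 = 28.81°;  2α = 57.62°
edge 0: e_0 = (+1.44, +1.18);  n_0 = (+0.6338, -0.7735)
edge 4: e_4 = (-1.81, -2.56);  n_4 = (-0.8165, +0.5773)
∠(n_0, n_4) = 164.59°
δ = |180° − 164.59°| = 15.41°
15.41° ≤ 2α = 57.62°  →  valid

δ = 15.41°, valid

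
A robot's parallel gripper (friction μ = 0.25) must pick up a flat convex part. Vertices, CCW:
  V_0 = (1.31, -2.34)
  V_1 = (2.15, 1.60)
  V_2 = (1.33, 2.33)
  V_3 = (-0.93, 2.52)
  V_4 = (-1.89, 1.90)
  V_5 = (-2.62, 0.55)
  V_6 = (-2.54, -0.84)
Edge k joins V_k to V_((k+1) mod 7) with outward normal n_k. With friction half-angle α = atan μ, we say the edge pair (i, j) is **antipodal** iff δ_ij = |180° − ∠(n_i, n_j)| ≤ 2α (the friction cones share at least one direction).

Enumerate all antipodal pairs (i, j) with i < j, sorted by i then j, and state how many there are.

count = 4; pairs: (0,4), (0,5), (1,6), (2,6)

α = atan 0.25 = 14.04°;  2α = 28.07°
n_0 = (+0.9780, -0.2085)
n_1 = (+0.6649, +0.7469)
n_2 = (+0.0838, +0.9965)
n_3 = (-0.5425, +0.8400)
n_4 = (-0.8796, +0.4757)
n_5 = (-0.9983, -0.0575)
n_6 = (-0.3630, -0.9318)
  (0,1): δ = 119.64°  ·
  (0,2): δ = 82.77°  ·
  (0,3): δ = 45.11°  ·
  (0,4): δ = 16.37°  ✓
  (0,5): δ = 15.33°  ✓
  (0,6): δ = 80.75°  ·
  (1,2): δ = 143.13°  ·
  (1,3): δ = 105.47°  ·
  (1,4): δ = 76.73°  ·
  (1,5): δ = 45.03°  ·
  (1,6): δ = 20.39°  ✓
  (2,3): δ = 142.34°  ·
  (2,4): δ = 113.60°  ·
  (2,5): δ = 81.90°  ·
  (2,6): δ = 16.48°  ✓
  (3,4): δ = 151.26°  ·
  (3,5): δ = 119.56°  ·
  (3,6): δ = 54.14°  ·
  (4,5): δ = 148.30°  ·
  (4,6): δ = 82.88°  ·
  (5,6): δ = 114.58°  ·
antipodal pairs: 4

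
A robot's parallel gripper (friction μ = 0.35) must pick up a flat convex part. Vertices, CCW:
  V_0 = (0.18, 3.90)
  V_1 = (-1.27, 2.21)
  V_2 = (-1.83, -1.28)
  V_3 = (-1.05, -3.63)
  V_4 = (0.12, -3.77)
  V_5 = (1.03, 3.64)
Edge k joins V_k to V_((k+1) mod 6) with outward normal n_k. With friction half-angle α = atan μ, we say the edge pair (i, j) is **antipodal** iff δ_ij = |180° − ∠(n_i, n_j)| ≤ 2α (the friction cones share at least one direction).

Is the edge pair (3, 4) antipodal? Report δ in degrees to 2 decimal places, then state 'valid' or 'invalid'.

α = atan 0.35 = 19.29°;  2α = 38.58°
edge 3: e_3 = (+1.17, -0.14);  n_3 = (-0.1188, -0.9929)
edge 4: e_4 = (+0.91, +7.41);  n_4 = (+0.9925, -0.1219)
∠(n_3, n_4) = 89.82°
δ = |180° − 89.82°| = 90.18°
90.18° > 2α = 38.58°  →  invalid

δ = 90.18°, invalid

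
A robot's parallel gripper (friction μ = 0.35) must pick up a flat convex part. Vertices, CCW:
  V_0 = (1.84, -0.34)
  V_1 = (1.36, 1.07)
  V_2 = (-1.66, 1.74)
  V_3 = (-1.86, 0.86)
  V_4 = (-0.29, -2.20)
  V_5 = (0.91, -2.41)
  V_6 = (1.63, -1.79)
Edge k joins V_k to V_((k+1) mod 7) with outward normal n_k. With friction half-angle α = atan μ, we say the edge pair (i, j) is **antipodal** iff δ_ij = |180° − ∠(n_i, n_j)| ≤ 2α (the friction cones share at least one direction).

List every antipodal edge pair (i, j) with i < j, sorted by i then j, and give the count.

count = 6; pairs: (0,2), (0,3), (1,4), (2,5), (2,6), (3,6)

α = atan 0.35 = 19.29°;  2α = 38.58°
n_0 = (+0.9466, +0.3223)
n_1 = (+0.2166, +0.9763)
n_2 = (-0.9751, +0.2216)
n_3 = (-0.8897, -0.4565)
n_4 = (-0.1724, -0.9850)
n_5 = (+0.6525, -0.7578)
n_6 = (+0.9897, -0.1433)
  (0,1): δ = 121.31°  ·
  (0,2): δ = 31.60°  ✓
  (0,3): δ = 8.36°  ✓
  (0,4): δ = 61.27°  ·
  (0,5): δ = 111.93°  ·
  (0,6): δ = 152.96°  ·
  (1,2): δ = 90.30°  ·
  (1,3): δ = 50.33°  ·
  (1,4): δ = 2.58°  ✓
  (1,5): δ = 53.24°  ·
  (1,6): δ = 94.27°  ·
  (2,3): δ = 140.03°  ·
  (2,4): δ = 87.12°  ·
  (2,5): δ = 36.46°  ✓
  (2,6): δ = 4.56°  ✓
  (3,4): δ = 127.09°  ·
  (3,5): δ = 76.43°  ·
  (3,6): δ = 35.40°  ✓
  (4,5): δ = 129.34°  ·
  (4,6): δ = 88.31°  ·
  (5,6): δ = 138.97°  ·
antipodal pairs: 6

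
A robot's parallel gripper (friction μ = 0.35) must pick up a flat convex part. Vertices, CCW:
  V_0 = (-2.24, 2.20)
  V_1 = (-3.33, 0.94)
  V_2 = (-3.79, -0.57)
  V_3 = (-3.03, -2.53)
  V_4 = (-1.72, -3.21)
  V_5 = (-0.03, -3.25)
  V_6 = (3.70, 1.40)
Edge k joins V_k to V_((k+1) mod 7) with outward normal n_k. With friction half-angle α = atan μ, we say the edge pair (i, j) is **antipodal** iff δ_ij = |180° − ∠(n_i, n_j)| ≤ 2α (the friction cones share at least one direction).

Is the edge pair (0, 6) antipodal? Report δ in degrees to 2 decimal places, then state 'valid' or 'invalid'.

δ = 123.19°, invalid

α = atan 0.35 = 19.29°;  2α = 38.58°
edge 0: e_0 = (-1.09, -1.26);  n_0 = (-0.7563, +0.6542)
edge 6: e_6 = (-5.94, +0.80);  n_6 = (+0.1335, +0.9911)
∠(n_0, n_6) = 56.81°
δ = |180° − 56.81°| = 123.19°
123.19° > 2α = 38.58°  →  invalid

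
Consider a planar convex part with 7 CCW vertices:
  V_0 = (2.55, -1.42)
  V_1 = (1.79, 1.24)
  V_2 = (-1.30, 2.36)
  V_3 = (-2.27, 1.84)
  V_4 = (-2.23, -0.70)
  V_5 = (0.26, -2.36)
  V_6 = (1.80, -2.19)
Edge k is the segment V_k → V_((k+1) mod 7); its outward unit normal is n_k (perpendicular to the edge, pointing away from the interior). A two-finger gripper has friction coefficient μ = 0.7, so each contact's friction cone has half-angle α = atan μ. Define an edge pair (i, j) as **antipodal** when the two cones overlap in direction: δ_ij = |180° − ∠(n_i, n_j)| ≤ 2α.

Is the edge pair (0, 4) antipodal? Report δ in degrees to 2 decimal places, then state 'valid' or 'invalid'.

α = atan 0.7 = 34.99°;  2α = 69.98°
edge 0: e_0 = (-0.76, +2.66);  n_0 = (+0.9615, +0.2747)
edge 4: e_4 = (+2.49, -1.66);  n_4 = (-0.5547, -0.8321)
∠(n_0, n_4) = 139.64°
δ = |180° − 139.64°| = 40.36°
40.36° ≤ 2α = 69.98°  →  valid

δ = 40.36°, valid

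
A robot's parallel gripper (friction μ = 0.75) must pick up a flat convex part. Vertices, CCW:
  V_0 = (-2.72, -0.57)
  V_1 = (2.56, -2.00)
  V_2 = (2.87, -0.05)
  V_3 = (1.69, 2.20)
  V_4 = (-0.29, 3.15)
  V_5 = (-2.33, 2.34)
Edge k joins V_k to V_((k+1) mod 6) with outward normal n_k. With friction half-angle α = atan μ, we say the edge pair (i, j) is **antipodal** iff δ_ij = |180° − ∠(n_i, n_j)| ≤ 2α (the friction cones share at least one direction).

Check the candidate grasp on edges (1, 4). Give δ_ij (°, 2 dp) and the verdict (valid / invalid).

α = atan 0.75 = 36.87°;  2α = 73.74°
edge 1: e_1 = (+0.31, +1.95);  n_1 = (+0.9876, -0.1570)
edge 4: e_4 = (-2.04, -0.81);  n_4 = (-0.3690, +0.9294)
∠(n_1, n_4) = 120.69°
δ = |180° − 120.69°| = 59.31°
59.31° ≤ 2α = 73.74°  →  valid

δ = 59.31°, valid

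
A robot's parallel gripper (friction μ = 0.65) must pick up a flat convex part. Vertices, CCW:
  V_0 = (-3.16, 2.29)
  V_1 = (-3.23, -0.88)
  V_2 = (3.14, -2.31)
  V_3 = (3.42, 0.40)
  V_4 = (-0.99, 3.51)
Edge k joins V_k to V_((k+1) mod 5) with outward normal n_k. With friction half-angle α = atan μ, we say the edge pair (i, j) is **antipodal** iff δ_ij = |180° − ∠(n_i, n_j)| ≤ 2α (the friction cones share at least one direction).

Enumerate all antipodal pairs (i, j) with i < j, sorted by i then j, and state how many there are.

count = 5; pairs: (0,2), (0,3), (1,3), (1,4), (2,4)

α = atan 0.65 = 33.02°;  2α = 66.05°
n_0 = (-0.9998, +0.0221)
n_1 = (-0.2190, -0.9757)
n_2 = (+0.9947, -0.1028)
n_3 = (+0.5763, +0.8172)
n_4 = (-0.4901, +0.8717)
  (0,1): δ = 101.39°  ·
  (0,2): δ = 4.63°  ✓
  (0,3): δ = 56.07°  ✓
  (0,4): δ = 120.61°  ·
  (1,2): δ = 83.25°  ·
  (1,3): δ = 22.54°  ✓
  (1,4): δ = 42.00°  ✓
  (2,3): δ = 119.29°  ·
  (2,4): δ = 54.76°  ✓
  (3,4): δ = 115.46°  ·
antipodal pairs: 5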